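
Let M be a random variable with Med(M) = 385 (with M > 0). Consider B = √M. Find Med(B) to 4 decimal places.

√M is monotone on this domain, so Med(B) = √(385) ≈ 19.6214.

Med(B) = 19.6214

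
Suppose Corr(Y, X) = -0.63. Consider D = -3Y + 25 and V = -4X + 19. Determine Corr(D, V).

Linear rescalings preserve correlation up to sign; here the slopes -3 and -4 have the same sign, so Corr(D, V) = Corr(Y, X) = -0.63.

Corr(D, V) = -0.63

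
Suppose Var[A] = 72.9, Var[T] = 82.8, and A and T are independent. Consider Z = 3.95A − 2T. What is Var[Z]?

Var[Z] = a²·Var[A] + b²·Var[T] + 2ab·Cov[A, T] with a = 3.95, b = -2.
Independence gives Cov[A, T] = 0.
= 3.95²·72.9 + (-2)²·82.8 + 2·3.95·(-2)·0
= 1137.42225 + 331.2 + 0 = 1468.62225.

Var[Z] = 1468.62225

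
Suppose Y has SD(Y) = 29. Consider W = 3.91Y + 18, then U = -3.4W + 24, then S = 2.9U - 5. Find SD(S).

SD(S) = 1118.0254

SD(W) = |3.91|·29 = 113.39.
SD(U) = |-3.4|·113.39 = 385.526.
SD(S) = |2.9|·385.526 = 1118.0254.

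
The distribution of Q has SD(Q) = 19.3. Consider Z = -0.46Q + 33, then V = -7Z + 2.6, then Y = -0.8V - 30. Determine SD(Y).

SD(Z) = |-0.46|·19.3 = 8.878.
SD(V) = |-7|·8.878 = 62.146.
SD(Y) = |-0.8|·62.146 = 49.7168.

SD(Y) = 49.7168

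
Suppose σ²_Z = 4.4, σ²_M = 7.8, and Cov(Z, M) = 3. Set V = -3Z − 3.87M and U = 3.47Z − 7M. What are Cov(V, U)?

Cov(V, U) = 188.2113

By bilinearity, Cov(V, U) = ac·σ²_Z + bd·σ²_M + (ad+bc)·Cov(Z, M), with a=-3, b=-3.87, c=3.47, d=-7.
ac·σ²_Z = (-3)·3.47·4.4 = -45.804
bd·σ²_M = (-3.87)·(-7)·7.8 = 211.302
(ad+bc)·Cov(Z, M) = (7.5711)·3 = 22.7133
Cov(V, U) = -45.804 + 211.302 + 22.7133 = 188.2113.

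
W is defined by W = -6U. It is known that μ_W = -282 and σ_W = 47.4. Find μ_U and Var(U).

μ_U = 47, Var(U) = 62.41

From W = -6U: μ_W = a·μ_U + b, so μ_U = (μ_W − b)/a = (-282 − 0)/(-6) = 47.
Var(W) = 47.4² = 2246.76.
Var(W) = a²·Var(U), so Var(U) = 2246.76/(-6)² = 62.41.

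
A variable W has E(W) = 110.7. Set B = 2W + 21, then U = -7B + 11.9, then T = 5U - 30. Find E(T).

E(B) = 2·110.7 + 21 = 242.4.
E(U) = (-7)·242.4 + 11.9 = -1684.9.
E(T) = 5·(-1684.9) + (-30) = -8454.5.

E(T) = -8454.5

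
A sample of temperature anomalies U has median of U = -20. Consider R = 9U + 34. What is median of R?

A linear map preserves order up to sign, so median of R = a·median of U + b = 9·(-20) + 34 = -146.

median of R = -146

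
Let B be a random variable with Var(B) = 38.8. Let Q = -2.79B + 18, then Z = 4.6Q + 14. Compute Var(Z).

Var(Z) = 6390.8083728

Var(Q) = (-2.79)²·38.8 = 302.02308.
Var(Z) = 4.6²·302.02308 = 6390.8083728.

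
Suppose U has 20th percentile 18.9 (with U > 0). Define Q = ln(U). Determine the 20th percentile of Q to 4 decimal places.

ln(U) is increasing, so P_{20}(Q) = g(P_{20}(U)) ≈ 2.9392.

20th percentile of Q = 2.9392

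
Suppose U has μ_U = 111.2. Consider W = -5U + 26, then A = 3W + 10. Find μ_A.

μ_A = -1580

μ_W = (-5)·111.2 + 26 = -530.
μ_A = 3·(-530) + 10 = -1580.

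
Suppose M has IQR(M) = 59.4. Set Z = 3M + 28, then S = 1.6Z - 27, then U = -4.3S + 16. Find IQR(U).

IQR(Z) = |3|·59.4 = 178.2.
IQR(S) = |1.6|·178.2 = 285.12.
IQR(U) = |-4.3|·285.12 = 1226.016.

IQR(U) = 1226.016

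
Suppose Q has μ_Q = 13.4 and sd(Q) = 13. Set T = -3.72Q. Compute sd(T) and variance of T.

T = -3.72Q is linear with a = -3.72, b = 0.
sd(T) = |a|·sd(Q) = |-3.72|·13 = 48.36.
variance of Q = 13² = 169.
variance of T = a²·variance of Q = (-3.72)²·169 = 2338.6896.

sd(T) = 48.36, variance of T = 2338.6896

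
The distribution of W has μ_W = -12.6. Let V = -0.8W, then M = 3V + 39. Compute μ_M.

μ_V = (-0.8)·(-12.6) = 10.08.
μ_M = 3·10.08 + 39 = 69.24.

μ_M = 69.24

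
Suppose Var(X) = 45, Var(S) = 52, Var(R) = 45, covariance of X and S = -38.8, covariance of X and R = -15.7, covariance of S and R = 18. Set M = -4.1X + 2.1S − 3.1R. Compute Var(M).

Var(M) = a²·Var(X) + b²·Var(S) + c²·Var(R) + 2ab·covariance of X and S + 2ac·covariance of X and R + 2bc·covariance of S and R, with a = -4.1, b = 2.1, c = -3.1.
= 756.45 + 229.32 + 432.45 + 668.136 + (-399.094) + (-234.36)
= 1452.902.

Var(M) = 1452.902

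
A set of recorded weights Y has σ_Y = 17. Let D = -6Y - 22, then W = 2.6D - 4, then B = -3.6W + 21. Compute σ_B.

σ_D = |-6|·17 = 102.
σ_W = |2.6|·102 = 265.2.
σ_B = |-3.6|·265.2 = 954.72.

σ_B = 954.72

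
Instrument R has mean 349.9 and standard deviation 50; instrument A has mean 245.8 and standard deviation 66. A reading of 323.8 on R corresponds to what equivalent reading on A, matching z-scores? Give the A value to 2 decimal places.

A = 211.35

z = (323.8 − 349.9)/50 = -0.522.
A = 245.8 + z·66 = 245.8 + (323.8 − 349.9)·66/50 ≈ 211.35.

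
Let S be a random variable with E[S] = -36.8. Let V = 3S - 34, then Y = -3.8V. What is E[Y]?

E[Y] = 548.72

E[V] = 3·(-36.8) + (-34) = -144.4.
E[Y] = (-3.8)·(-144.4) = 548.72.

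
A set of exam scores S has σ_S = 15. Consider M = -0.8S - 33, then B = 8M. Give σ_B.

σ_B = 96

σ_M = |-0.8|·15 = 12.
σ_B = |8|·12 = 96.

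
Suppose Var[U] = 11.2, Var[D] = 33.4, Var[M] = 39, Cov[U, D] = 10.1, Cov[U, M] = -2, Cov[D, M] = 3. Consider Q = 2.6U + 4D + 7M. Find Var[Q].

Var[Q] = a²·Var[U] + b²·Var[D] + c²·Var[M] + 2ab·Cov[U, D] + 2ac·Cov[U, M] + 2bc·Cov[D, M], with a = 2.6, b = 4, c = 7.
= 75.712 + 534.4 + 1911 + 210.08 + (-72.8) + 168
= 2826.392.

Var[Q] = 2826.392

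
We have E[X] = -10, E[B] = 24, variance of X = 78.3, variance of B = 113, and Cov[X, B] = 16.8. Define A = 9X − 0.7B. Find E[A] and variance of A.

E[A] = -106.8, variance of A = 6185.99

E[A] = 9·E[X] + (-0.7)·E[B] = 9·(-10) + (-0.7)·24 = -106.8.
variance of A = a²·variance of X + b²·variance of B + 2ab·Cov[X, B] with a = 9, b = -0.7.
= 9²·78.3 + (-0.7)²·113 + 2·9·(-0.7)·16.8
= 6342.3 + 55.37 + (-211.68) = 6185.99.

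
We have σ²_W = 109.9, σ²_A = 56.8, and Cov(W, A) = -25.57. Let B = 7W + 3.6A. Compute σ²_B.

σ²_B = 4832.5

σ²_B = a²·σ²_W + b²·σ²_A + 2ab·Cov(W, A) with a = 7, b = 3.6.
= 7²·109.9 + 3.6²·56.8 + 2·7·3.6·(-25.57)
= 5385.1 + 736.128 + (-1288.728) = 4832.5.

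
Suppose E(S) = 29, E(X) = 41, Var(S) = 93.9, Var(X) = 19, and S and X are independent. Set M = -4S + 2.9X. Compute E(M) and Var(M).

E(M) = 2.9, Var(M) = 1662.19

E(M) = (-4)·E(S) + 2.9·E(X) = (-4)·29 + 2.9·41 = 2.9.
Var(M) = a²·Var(S) + b²·Var(X) + 2ab·Cov[S, X] with a = -4, b = 2.9.
Independence gives Cov[S, X] = 0.
= (-4)²·93.9 + 2.9²·19 + 2·(-4)·2.9·0
= 1502.4 + 159.79 + 0 = 1662.19.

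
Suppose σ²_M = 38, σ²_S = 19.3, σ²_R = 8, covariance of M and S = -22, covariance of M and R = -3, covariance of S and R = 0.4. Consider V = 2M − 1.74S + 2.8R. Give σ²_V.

σ²_V = a²·σ²_M + b²·σ²_S + c²·σ²_R + 2ab·covariance of M and S + 2ac·covariance of M and R + 2bc·covariance of S and R, with a = 2, b = -1.74, c = 2.8.
= 152 + 58.43268 + 62.72 + 153.12 + (-33.6) + (-3.8976)
= 388.77508.

σ²_V = 388.77508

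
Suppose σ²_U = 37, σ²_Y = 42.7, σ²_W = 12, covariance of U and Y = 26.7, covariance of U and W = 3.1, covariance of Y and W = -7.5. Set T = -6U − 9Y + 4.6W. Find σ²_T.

σ²_T = a²·σ²_U + b²·σ²_Y + c²·σ²_W + 2ab·covariance of U and Y + 2ac·covariance of U and W + 2bc·covariance of Y and W, with a = -6, b = -9, c = 4.6.
= 1332 + 3458.7 + 253.92 + 2883.6 + (-171.12) + 621
= 8378.1.

σ²_T = 8378.1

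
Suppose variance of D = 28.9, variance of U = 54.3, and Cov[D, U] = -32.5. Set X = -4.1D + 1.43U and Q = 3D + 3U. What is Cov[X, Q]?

Cov[X, Q] = 137.802

By bilinearity, Cov[X, Q] = ac·variance of D + bd·variance of U + (ad+bc)·Cov[D, U], with a=-4.1, b=1.43, c=3, d=3.
ac·variance of D = (-4.1)·3·28.9 = -355.47
bd·variance of U = 1.43·3·54.3 = 232.947
(ad+bc)·Cov[D, U] = (-8.01)·(-32.5) = 260.325
Cov[X, Q] = -355.47 + 232.947 + 260.325 = 137.802.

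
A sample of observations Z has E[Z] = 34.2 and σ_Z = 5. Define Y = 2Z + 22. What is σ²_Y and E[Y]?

σ²_Y = 100, E[Y] = 90.4

Y = 2Z + 22 is linear with a = 2, b = 22.
σ²_Z = 5² = 25.
σ²_Y = a²·σ²_Z = 2²·25 = 100 (the additive constant 22 does not affect variance).
E[Y] = a·E[Z] + b = 2·34.2 + 22 = 90.4.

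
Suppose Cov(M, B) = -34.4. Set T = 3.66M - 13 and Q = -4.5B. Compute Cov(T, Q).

Cov(T, Q) = a·c·Cov(M, B) = 3.66·(-4.5)·(-34.4) = 566.568. Additive constants drop out.

Cov(T, Q) = 566.568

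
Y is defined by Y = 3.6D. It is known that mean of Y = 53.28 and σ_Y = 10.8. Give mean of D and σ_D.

mean of D = 14.8, σ_D = 3

From Y = 3.6D: mean of Y = a·mean of D + b, so mean of D = (mean of Y − b)/a = (53.28 − 0)/3.6 = 14.8.
σ_Y = |a|·σ_D, so σ_D = 10.8/|3.6| = 3.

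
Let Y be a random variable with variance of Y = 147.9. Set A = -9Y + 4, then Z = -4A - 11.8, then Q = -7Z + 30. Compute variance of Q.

variance of A = (-9)²·147.9 = 11979.9.
variance of Z = (-4)²·11979.9 = 191678.4.
variance of Q = (-7)²·191678.4 = 9392241.6.

variance of Q = 9392241.6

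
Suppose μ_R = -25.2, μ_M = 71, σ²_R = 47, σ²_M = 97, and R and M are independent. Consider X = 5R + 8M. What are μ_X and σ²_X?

μ_X = 442, σ²_X = 7383

μ_X = 5·μ_R + 8·μ_M = 5·(-25.2) + 8·71 = 442.
σ²_X = a²·σ²_R + b²·σ²_M + 2ab·Cov(R, M) with a = 5, b = 8.
Independence gives Cov(R, M) = 0.
= 5²·47 + 8²·97 + 2·5·8·0
= 1175 + 6208 + 0 = 7383.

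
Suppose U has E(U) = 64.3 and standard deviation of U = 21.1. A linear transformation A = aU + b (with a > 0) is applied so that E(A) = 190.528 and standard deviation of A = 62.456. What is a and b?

standard deviation of A = a·standard deviation of U (a > 0), so a = 62.456/21.1 = 2.96.
E(A) = a·E(U) + b, so b = 190.528 − 2.96·64.3 = 0.2.

a = 2.96, b = 0.2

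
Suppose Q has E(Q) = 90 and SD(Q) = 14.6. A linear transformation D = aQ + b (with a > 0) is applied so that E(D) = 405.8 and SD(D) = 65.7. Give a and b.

SD(D) = a·SD(Q) (a > 0), so a = 65.7/14.6 = 4.5.
E(D) = a·E(Q) + b, so b = 405.8 − 4.5·90 = 0.8.

a = 4.5, b = 0.8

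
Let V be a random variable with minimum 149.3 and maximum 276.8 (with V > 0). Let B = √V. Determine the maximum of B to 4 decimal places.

max(B) = 16.6373

√V is increasing on this domain, so max(B) comes from max(V) = 276.8: max(B) = √(276.8) ≈ 16.6373.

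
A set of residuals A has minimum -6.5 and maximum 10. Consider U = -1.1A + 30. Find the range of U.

Range of A = 10 − (-6.5) = 16.5.
Range(U) = |a|·Range(A) = |-1.1|·16.5 = 18.15.

Range(U) = 18.15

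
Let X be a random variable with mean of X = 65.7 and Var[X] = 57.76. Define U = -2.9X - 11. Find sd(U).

sd(U) = 22.04

U = -2.9X - 11 is linear with a = -2.9, b = -11.
sd(X) = √57.76 = 7.6.
sd(U) = |a|·sd(X) = |-2.9|·7.6 = 22.04.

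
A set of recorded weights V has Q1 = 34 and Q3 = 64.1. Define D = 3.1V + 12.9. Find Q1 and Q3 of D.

a = 3.1 > 0: Q1(D) = a·Q1(V)+b = 118.3, Q3(D) = a·Q3(V)+b = 211.61.

Q1(D) = 118.3, Q3(D) = 211.61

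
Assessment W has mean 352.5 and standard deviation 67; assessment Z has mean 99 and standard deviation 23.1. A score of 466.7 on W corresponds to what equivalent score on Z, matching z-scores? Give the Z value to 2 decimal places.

z = (466.7 − 352.5)/67 ≈ 1.7045.
Z = 99 + z·23.1 = 99 + (466.7 − 352.5)·23.1/67 ≈ 138.37.

Z = 138.37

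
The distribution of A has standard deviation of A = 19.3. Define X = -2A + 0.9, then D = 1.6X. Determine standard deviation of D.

standard deviation of D = 61.76

standard deviation of X = |-2|·19.3 = 38.6.
standard deviation of D = |1.6|·38.6 = 61.76.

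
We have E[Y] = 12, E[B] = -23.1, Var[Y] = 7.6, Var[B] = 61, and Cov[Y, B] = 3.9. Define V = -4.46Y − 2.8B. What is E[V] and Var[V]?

E[V] = (-4.46)·E[Y] + (-2.8)·E[B] = (-4.46)·12 + (-2.8)·(-23.1) = 11.16.
Var[V] = a²·Var[Y] + b²·Var[B] + 2ab·Cov[Y, B] with a = -4.46, b = -2.8.
= (-4.46)²·7.6 + (-2.8)²·61 + 2·(-4.46)·(-2.8)·3.9
= 151.17616 + 478.24 + 97.4064 = 726.82256.

E[V] = 11.16, Var[V] = 726.82256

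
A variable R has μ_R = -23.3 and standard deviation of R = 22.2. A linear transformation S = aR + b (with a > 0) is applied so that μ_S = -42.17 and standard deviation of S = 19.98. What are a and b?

a = 0.9, b = -21.2

standard deviation of S = a·standard deviation of R (a > 0), so a = 19.98/22.2 = 0.9.
μ_S = a·μ_R + b, so b = -42.17 − 0.9·(-23.3) = -21.2.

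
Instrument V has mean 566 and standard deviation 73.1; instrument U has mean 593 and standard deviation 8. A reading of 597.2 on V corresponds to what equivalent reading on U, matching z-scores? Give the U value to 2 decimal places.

z = (597.2 − 566)/73.1 ≈ 0.4268.
U = 593 + z·8 = 593 + (597.2 − 566)·8/73.1 ≈ 596.41.

U = 596.41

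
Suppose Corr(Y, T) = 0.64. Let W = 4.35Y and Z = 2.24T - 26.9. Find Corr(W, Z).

Linear rescalings preserve correlation up to sign; here the slopes 4.35 and 2.24 have the same sign, so Corr(W, Z) = Corr(Y, T) = 0.64.

Corr(W, Z) = 0.64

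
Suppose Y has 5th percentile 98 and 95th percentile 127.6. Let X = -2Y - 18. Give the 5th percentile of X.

Since a = -2 < 0 the transformation is decreasing, reversing order: the 5th percentile of X corresponds to the 95th percentile of Y.
So P_{5}(X) = a·P_{95}(Y) + b = (-2)·127.6 + (-18) = -273.2.

5th percentile of X = -273.2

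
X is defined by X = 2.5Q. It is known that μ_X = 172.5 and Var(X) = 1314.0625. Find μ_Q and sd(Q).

μ_Q = 69, sd(Q) = 14.5

From X = 2.5Q: μ_X = a·μ_Q + b, so μ_Q = (μ_X − b)/a = (172.5 − 0)/2.5 = 69.
sd(X) = √1314.0625 = 36.25.
sd(X) = |a|·sd(Q), so sd(Q) = 36.25/|2.5| = 14.5.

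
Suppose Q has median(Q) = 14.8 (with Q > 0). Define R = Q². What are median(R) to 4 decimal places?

median(R) = 219.04

Q² is monotone on this domain, so median(R) = square(14.8) = 219.04.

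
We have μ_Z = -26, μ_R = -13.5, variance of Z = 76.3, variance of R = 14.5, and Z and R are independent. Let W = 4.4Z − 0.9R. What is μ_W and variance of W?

μ_W = -102.25, variance of W = 1488.913

μ_W = 4.4·μ_Z + (-0.9)·μ_R = 4.4·(-26) + (-0.9)·(-13.5) = -102.25.
variance of W = a²·variance of Z + b²·variance of R + 2ab·Cov(Z, R) with a = 4.4, b = -0.9.
Independence gives Cov(Z, R) = 0.
= 4.4²·76.3 + (-0.9)²·14.5 + 2·4.4·(-0.9)·0
= 1477.168 + 11.745 + 0 = 1488.913.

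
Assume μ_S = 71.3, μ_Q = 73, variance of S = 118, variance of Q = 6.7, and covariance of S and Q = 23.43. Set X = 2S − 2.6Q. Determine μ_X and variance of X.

μ_X = -47.2, variance of X = 273.62

μ_X = 2·μ_S + (-2.6)·μ_Q = 2·71.3 + (-2.6)·73 = -47.2.
variance of X = a²·variance of S + b²·variance of Q + 2ab·covariance of S and Q with a = 2, b = -2.6.
= 2²·118 + (-2.6)²·6.7 + 2·2·(-2.6)·23.43
= 472 + 45.292 + (-243.672) = 273.62.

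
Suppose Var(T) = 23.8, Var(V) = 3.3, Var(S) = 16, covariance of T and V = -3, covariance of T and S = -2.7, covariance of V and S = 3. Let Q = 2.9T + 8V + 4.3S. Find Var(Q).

Var(Q) = 707.06

Var(Q) = a²·Var(T) + b²·Var(V) + c²·Var(S) + 2ab·covariance of T and V + 2ac·covariance of T and S + 2bc·covariance of V and S, with a = 2.9, b = 8, c = 4.3.
= 200.158 + 211.2 + 295.84 + (-139.2) + (-67.338) + 206.4
= 707.06.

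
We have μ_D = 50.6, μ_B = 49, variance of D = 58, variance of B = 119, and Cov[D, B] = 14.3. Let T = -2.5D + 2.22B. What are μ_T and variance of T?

μ_T = (-2.5)·μ_D + 2.22·μ_B = (-2.5)·50.6 + 2.22·49 = -17.72.
variance of T = a²·variance of D + b²·variance of B + 2ab·Cov[D, B] with a = -2.5, b = 2.22.
= (-2.5)²·58 + 2.22²·119 + 2·(-2.5)·2.22·14.3
= 362.5 + 586.4796 + (-158.73) = 790.2496.

μ_T = -17.72, variance of T = 790.2496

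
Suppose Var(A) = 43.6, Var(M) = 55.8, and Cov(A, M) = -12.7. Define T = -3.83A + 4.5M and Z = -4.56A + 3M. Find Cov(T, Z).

By bilinearity, Cov(T, Z) = ac·Var(A) + bd·Var(M) + (ad+bc)·Cov(A, M), with a=-3.83, b=4.5, c=-4.56, d=3.
ac·Var(A) = (-3.83)·(-4.56)·43.6 = 761.46528
bd·Var(M) = 4.5·3·55.8 = 753.3
(ad+bc)·Cov(A, M) = (-32.01)·(-12.7) = 406.527
Cov(T, Z) = 761.46528 + 753.3 + 406.527 = 1921.29228.

Cov(T, Z) = 1921.29228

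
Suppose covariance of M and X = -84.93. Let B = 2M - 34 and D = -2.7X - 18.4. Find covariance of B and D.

covariance of B and D = 458.622

covariance of B and D = a·c·covariance of M and X = 2·(-2.7)·(-84.93) = 458.622. Additive constants drop out.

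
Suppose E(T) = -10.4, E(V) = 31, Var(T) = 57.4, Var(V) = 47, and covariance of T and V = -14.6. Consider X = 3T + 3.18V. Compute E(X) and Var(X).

E(X) = 3·E(T) + 3.18·E(V) = 3·(-10.4) + 3.18·31 = 67.38.
Var(X) = a²·Var(T) + b²·Var(V) + 2ab·covariance of T and V with a = 3, b = 3.18.
= 3²·57.4 + 3.18²·47 + 2·3·3.18·(-14.6)
= 516.6 + 475.2828 + (-278.568) = 713.3148.

E(X) = 67.38, Var(X) = 713.3148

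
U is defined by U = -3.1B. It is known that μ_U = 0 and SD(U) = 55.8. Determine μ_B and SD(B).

μ_B = 0, SD(B) = 18

From U = -3.1B: μ_U = a·μ_B + b, so μ_B = (μ_U − b)/a = (0 − 0)/(-3.1) = 0.
SD(U) = |a|·SD(B), so SD(B) = 55.8/|-3.1| = 18.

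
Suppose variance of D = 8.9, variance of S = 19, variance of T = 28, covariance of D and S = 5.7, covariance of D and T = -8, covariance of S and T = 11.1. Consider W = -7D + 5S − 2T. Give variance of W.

variance of W = a²·variance of D + b²·variance of S + c²·variance of T + 2ab·covariance of D and S + 2ac·covariance of D and T + 2bc·covariance of S and T, with a = -7, b = 5, c = -2.
= 436.1 + 475 + 112 + (-399) + (-224) + (-222)
= 178.1.

variance of W = 178.1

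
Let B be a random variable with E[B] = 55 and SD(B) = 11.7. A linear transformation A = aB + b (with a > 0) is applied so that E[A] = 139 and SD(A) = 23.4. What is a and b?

a = 2, b = 29

SD(A) = a·SD(B) (a > 0), so a = 23.4/11.7 = 2.
E[A] = a·E[B] + b, so b = 139 − 2·55 = 29.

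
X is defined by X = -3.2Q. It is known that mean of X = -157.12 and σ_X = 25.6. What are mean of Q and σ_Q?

mean of Q = 49.1, σ_Q = 8

From X = -3.2Q: mean of X = a·mean of Q + b, so mean of Q = (mean of X − b)/a = (-157.12 − 0)/(-3.2) = 49.1.
σ_X = |a|·σ_Q, so σ_Q = 25.6/|-3.2| = 8.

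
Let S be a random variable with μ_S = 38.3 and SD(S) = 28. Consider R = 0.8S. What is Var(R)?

R = 0.8S is linear with a = 0.8, b = 0.
Var(S) = 28² = 784.
Var(R) = a²·Var(S) = 0.8²·784 = 501.76.

Var(R) = 501.76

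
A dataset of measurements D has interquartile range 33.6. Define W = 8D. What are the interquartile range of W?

Under W = aD + b, IQR(W) = |a|·IQR(D) = |8|·33.6 = 268.8 (shifts cancel; spread scales by |a|).

IQR(W) = 268.8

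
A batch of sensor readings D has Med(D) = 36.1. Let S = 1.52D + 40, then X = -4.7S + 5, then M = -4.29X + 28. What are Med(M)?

Med(S) = 1.52·36.1 + 40 = 94.872.
Med(X) = (-4.7)·94.872 + 5 = -440.8984.
Med(M) = (-4.29)·(-440.8984) + 28 = 1919.454136.

Med(M) = 1919.454136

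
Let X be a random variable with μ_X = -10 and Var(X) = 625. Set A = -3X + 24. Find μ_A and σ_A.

A = -3X + 24 is linear with a = -3, b = 24.
μ_A = a·μ_X + b = (-3)·(-10) + 24 = 54.
σ_X = √625 = 25.
σ_A = |a|·σ_X = |-3|·25 = 75.

μ_A = 54, σ_A = 75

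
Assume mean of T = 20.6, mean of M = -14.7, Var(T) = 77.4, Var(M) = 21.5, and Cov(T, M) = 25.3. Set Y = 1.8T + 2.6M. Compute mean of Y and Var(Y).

mean of Y = -1.14, Var(Y) = 632.924

mean of Y = 1.8·mean of T + 2.6·mean of M = 1.8·20.6 + 2.6·(-14.7) = -1.14.
Var(Y) = a²·Var(T) + b²·Var(M) + 2ab·Cov(T, M) with a = 1.8, b = 2.6.
= 1.8²·77.4 + 2.6²·21.5 + 2·1.8·2.6·25.3
= 250.776 + 145.34 + 236.808 = 632.924.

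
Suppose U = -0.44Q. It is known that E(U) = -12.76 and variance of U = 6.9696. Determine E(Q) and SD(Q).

From U = -0.44Q: E(U) = a·E(Q) + b, so E(Q) = (E(U) − b)/a = (-12.76 − 0)/(-0.44) = 29.
SD(U) = √6.9696 = 2.64.
SD(U) = |a|·SD(Q), so SD(Q) = 2.64/|-0.44| = 6.

E(Q) = 29, SD(Q) = 6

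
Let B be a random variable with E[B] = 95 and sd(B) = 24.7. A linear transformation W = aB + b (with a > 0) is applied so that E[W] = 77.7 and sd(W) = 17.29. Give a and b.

a = 0.7, b = 11.2

sd(W) = a·sd(B) (a > 0), so a = 17.29/24.7 = 0.7.
E[W] = a·E[B] + b, so b = 77.7 − 0.7·95 = 11.2.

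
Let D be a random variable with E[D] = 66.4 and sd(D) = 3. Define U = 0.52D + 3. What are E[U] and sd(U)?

E[U] = 37.528, sd(U) = 1.56

U = 0.52D + 3 is linear with a = 0.52, b = 3.
E[U] = a·E[D] + b = 0.52·66.4 + 3 = 37.528.
sd(U) = |a|·sd(D) = |0.52|·3 = 1.56.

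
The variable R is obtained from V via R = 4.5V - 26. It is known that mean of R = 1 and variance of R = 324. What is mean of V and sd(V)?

From R = 4.5V - 26: mean of R = a·mean of V + b, so mean of V = (mean of R − b)/a = (1 − (-26))/4.5 = 6.
sd(R) = √324 = 18.
sd(R) = |a|·sd(V), so sd(V) = 18/|4.5| = 4.

mean of V = 6, sd(V) = 4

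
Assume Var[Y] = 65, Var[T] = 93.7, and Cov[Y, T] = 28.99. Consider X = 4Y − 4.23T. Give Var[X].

Var[X] = a²·Var[Y] + b²·Var[T] + 2ab·Cov[Y, T] with a = 4, b = -4.23.
= 4²·65 + (-4.23)²·93.7 + 2·4·(-4.23)·28.99
= 1040 + 1676.56473 + (-981.0216) = 1735.54313.

Var[X] = 1735.54313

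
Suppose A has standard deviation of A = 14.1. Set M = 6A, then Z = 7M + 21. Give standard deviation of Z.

standard deviation of M = |6|·14.1 = 84.6.
standard deviation of Z = |7|·84.6 = 592.2.

standard deviation of Z = 592.2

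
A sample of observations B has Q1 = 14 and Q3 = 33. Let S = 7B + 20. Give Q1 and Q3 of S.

a = 7 > 0: Q1(S) = a·Q1(B)+b = 118, Q3(S) = a·Q3(B)+b = 251.

Q1(S) = 118, Q3(S) = 251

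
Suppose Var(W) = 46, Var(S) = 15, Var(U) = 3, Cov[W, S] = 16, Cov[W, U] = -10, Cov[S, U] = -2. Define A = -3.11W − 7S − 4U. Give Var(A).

Var(A) = a²·Var(W) + b²·Var(S) + c²·Var(U) + 2ab·Cov[W, S] + 2ac·Cov[W, U] + 2bc·Cov[S, U], with a = -3.11, b = -7, c = -4.
= 444.9166 + 735 + 48 + 696.64 + (-248.8) + (-112)
= 1563.7566.

Var(A) = 1563.7566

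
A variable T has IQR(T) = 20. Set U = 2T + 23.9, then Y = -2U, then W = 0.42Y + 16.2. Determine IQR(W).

IQR(U) = |2|·20 = 40.
IQR(Y) = |-2|·40 = 80.
IQR(W) = |0.42|·80 = 33.6.

IQR(W) = 33.6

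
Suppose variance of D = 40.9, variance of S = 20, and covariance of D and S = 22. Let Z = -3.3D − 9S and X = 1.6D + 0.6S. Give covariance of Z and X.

By bilinearity, covariance of Z and X = ac·variance of D + bd·variance of S + (ad+bc)·covariance of D and S, with a=-3.3, b=-9, c=1.6, d=0.6.
ac·variance of D = (-3.3)·1.6·40.9 = -215.952
bd·variance of S = (-9)·0.6·20 = -108
(ad+bc)·covariance of D and S = (-16.38)·22 = -360.36
covariance of Z and X = -215.952 + (-108) + (-360.36) = -684.312.

covariance of Z and X = -684.312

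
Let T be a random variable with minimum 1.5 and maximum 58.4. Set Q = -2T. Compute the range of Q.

Range(Q) = 113.8

Range of T = 58.4 − 1.5 = 56.9.
Range(Q) = |a|·Range(T) = |-2|·56.9 = 113.8.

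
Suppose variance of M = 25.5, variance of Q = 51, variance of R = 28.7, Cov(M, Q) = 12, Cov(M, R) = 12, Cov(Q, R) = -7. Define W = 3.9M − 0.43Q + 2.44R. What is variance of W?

variance of W = 770.97802

variance of W = a²·variance of M + b²·variance of Q + c²·variance of R + 2ab·Cov(M, Q) + 2ac·Cov(M, R) + 2bc·Cov(Q, R), with a = 3.9, b = -0.43, c = 2.44.
= 387.855 + 9.4299 + 170.86832 + (-40.248) + 228.384 + 14.6888
= 770.97802.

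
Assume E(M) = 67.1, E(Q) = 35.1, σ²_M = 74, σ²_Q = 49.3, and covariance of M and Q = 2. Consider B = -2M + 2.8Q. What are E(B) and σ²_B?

E(B) = (-2)·E(M) + 2.8·E(Q) = (-2)·67.1 + 2.8·35.1 = -35.92.
σ²_B = a²·σ²_M + b²·σ²_Q + 2ab·covariance of M and Q with a = -2, b = 2.8.
= (-2)²·74 + 2.8²·49.3 + 2·(-2)·2.8·2
= 296 + 386.512 + (-22.4) = 660.112.

E(B) = -35.92, σ²_B = 660.112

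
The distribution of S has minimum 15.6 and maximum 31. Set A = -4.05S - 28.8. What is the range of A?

Range of S = 31 − 15.6 = 15.4.
Range(A) = |a|·Range(S) = |-4.05|·15.4 = 62.37.

Range(A) = 62.37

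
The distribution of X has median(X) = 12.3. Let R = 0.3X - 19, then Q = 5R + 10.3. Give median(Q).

median(Q) = -66.25

median(R) = 0.3·12.3 + (-19) = -15.31.
median(Q) = 5·(-15.31) + 10.3 = -66.25.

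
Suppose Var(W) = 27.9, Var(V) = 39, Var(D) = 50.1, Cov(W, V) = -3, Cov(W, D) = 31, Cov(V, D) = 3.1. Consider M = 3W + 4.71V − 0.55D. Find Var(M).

Var(M) = 928.29405

Var(M) = a²·Var(W) + b²·Var(V) + c²·Var(D) + 2ab·Cov(W, V) + 2ac·Cov(W, D) + 2bc·Cov(V, D), with a = 3, b = 4.71, c = -0.55.
= 251.1 + 865.1799 + 15.15525 + (-84.78) + (-102.3) + (-16.0611)
= 928.29405.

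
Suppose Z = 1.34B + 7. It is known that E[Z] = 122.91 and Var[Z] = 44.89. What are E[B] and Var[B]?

E[B] = 86.5, Var[B] = 25

From Z = 1.34B + 7: E[Z] = a·E[B] + b, so E[B] = (E[Z] − b)/a = (122.91 − 7)/1.34 = 86.5.
Var[Z] = a²·Var[B], so Var[B] = 44.89/1.34² = 25.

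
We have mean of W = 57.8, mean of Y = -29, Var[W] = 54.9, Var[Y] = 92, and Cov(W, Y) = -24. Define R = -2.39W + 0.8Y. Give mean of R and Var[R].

mean of R = -161.342, Var[R] = 464.25029

mean of R = (-2.39)·mean of W + 0.8·mean of Y = (-2.39)·57.8 + 0.8·(-29) = -161.342.
Var[R] = a²·Var[W] + b²·Var[Y] + 2ab·Cov(W, Y) with a = -2.39, b = 0.8.
= (-2.39)²·54.9 + 0.8²·92 + 2·(-2.39)·0.8·(-24)
= 313.59429 + 58.88 + 91.776 = 464.25029.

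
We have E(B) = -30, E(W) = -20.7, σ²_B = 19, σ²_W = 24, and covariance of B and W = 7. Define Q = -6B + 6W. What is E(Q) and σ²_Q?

E(Q) = 55.8, σ²_Q = 1044

E(Q) = (-6)·E(B) + 6·E(W) = (-6)·(-30) + 6·(-20.7) = 55.8.
σ²_Q = a²·σ²_B + b²·σ²_W + 2ab·covariance of B and W with a = -6, b = 6.
= (-6)²·19 + 6²·24 + 2·(-6)·6·7
= 684 + 864 + (-504) = 1044.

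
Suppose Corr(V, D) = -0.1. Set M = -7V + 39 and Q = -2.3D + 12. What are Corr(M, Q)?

Linear rescalings preserve correlation up to sign; here the slopes -7 and -2.3 have the same sign, so Corr(M, Q) = Corr(V, D) = -0.1.

Corr(M, Q) = -0.1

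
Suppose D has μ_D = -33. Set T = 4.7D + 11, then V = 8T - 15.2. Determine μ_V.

μ_T = 4.7·(-33) + 11 = -144.1.
μ_V = 8·(-144.1) + (-15.2) = -1168.

μ_V = -1168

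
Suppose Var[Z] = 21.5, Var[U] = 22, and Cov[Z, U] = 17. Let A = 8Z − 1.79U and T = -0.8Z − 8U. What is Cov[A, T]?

Cov[A, T] = -886.216

By bilinearity, Cov[A, T] = ac·Var[Z] + bd·Var[U] + (ad+bc)·Cov[Z, U], with a=8, b=-1.79, c=-0.8, d=-8.
ac·Var[Z] = 8·(-0.8)·21.5 = -137.6
bd·Var[U] = (-1.79)·(-8)·22 = 315.04
(ad+bc)·Cov[Z, U] = (-62.568)·17 = -1063.656
Cov[A, T] = -137.6 + 315.04 + (-1063.656) = -886.216.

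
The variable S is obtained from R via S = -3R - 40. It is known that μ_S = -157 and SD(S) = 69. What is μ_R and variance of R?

From S = -3R - 40: μ_S = a·μ_R + b, so μ_R = (μ_S − b)/a = (-157 − (-40))/(-3) = 39.
variance of S = 69² = 4761.
variance of S = a²·variance of R, so variance of R = 4761/(-3)² = 529.

μ_R = 39, variance of R = 529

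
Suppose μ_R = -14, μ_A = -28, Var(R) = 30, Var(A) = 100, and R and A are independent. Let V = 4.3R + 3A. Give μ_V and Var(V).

μ_V = -144.2, Var(V) = 1454.7

μ_V = 4.3·μ_R + 3·μ_A = 4.3·(-14) + 3·(-28) = -144.2.
Var(V) = a²·Var(R) + b²·Var(A) + 2ab·Cov[R, A] with a = 4.3, b = 3.
Independence gives Cov[R, A] = 0.
= 4.3²·30 + 3²·100 + 2·4.3·3·0
= 554.7 + 900 + 0 = 1454.7.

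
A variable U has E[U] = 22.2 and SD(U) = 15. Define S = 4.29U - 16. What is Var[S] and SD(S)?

S = 4.29U - 16 is linear with a = 4.29, b = -16.
Var[U] = 15² = 225.
Var[S] = a²·Var[U] = 4.29²·225 = 4140.9225 (the additive constant -16 does not affect variance).
SD(S) = |a|·SD(U) = |4.29|·15 = 64.35.

Var[S] = 4140.9225, SD(S) = 64.35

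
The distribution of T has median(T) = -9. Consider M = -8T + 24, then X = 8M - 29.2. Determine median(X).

median(X) = 738.8

median(M) = (-8)·(-9) + 24 = 96.
median(X) = 8·96 + (-29.2) = 738.8.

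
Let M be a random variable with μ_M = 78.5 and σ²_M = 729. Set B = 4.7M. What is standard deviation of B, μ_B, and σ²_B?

standard deviation of B = 126.9, μ_B = 368.95, σ²_B = 16103.61

B = 4.7M is linear with a = 4.7, b = 0.
standard deviation of M = √729 = 27.
standard deviation of B = |a|·standard deviation of M = |4.7|·27 = 126.9.
μ_B = a·μ_M + b = 4.7·78.5 = 368.95.
σ²_B = a²·σ²_M = 4.7²·729 = 16103.61.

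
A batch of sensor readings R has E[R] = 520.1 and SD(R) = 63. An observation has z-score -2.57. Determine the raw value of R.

R = E[R] + z·SD(R) = 520.1 + (-2.57)·63 = 358.19.

R = 358.19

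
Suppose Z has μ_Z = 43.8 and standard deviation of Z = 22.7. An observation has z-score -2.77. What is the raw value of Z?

Z = -19.079

Z = μ_Z + z·standard deviation of Z = 43.8 + (-2.77)·22.7 = -19.079.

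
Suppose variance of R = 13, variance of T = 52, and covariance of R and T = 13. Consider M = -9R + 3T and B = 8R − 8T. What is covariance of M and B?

covariance of M and B = -936

By bilinearity, covariance of M and B = ac·variance of R + bd·variance of T + (ad+bc)·covariance of R and T, with a=-9, b=3, c=8, d=-8.
ac·variance of R = (-9)·8·13 = -936
bd·variance of T = 3·(-8)·52 = -1248
(ad+bc)·covariance of R and T = (96)·13 = 1248
covariance of M and B = -936 + (-1248) + 1248 = -936.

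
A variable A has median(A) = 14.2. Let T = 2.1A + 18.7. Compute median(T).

median(T) = 48.52

A linear map preserves order up to sign, so median(T) = a·median(A) + b = 2.1·14.2 + 18.7 = 48.52.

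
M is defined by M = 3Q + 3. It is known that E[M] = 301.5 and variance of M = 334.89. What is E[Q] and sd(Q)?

E[Q] = 99.5, sd(Q) = 6.1

From M = 3Q + 3: E[M] = a·E[Q] + b, so E[Q] = (E[M] − b)/a = (301.5 − 3)/3 = 99.5.
sd(M) = √334.89 = 18.3.
sd(M) = |a|·sd(Q), so sd(Q) = 18.3/|3| = 6.1.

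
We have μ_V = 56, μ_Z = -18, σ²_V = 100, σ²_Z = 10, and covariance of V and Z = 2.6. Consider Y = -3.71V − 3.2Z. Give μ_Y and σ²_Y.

μ_Y = (-3.71)·μ_V + (-3.2)·μ_Z = (-3.71)·56 + (-3.2)·(-18) = -150.16.
σ²_Y = a²·σ²_V + b²·σ²_Z + 2ab·covariance of V and Z with a = -3.71, b = -3.2.
= (-3.71)²·100 + (-3.2)²·10 + 2·(-3.71)·(-3.2)·2.6
= 1376.41 + 102.4 + 61.7344 = 1540.5444.

μ_Y = -150.16, σ²_Y = 1540.5444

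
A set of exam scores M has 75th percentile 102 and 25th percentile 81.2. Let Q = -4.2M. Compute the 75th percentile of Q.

75th percentile of Q = -341.04

Since a = -4.2 < 0 the transformation is decreasing, reversing order: the 75th percentile of Q corresponds to the 25th percentile of M.
So P_{75}(Q) = a·P_{25}(M) + b = (-4.2)·81.2 = -341.04.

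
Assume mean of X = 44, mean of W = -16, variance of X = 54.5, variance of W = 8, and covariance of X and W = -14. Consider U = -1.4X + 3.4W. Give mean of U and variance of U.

mean of U = (-1.4)·mean of X + 3.4·mean of W = (-1.4)·44 + 3.4·(-16) = -116.
variance of U = a²·variance of X + b²·variance of W + 2ab·covariance of X and W with a = -1.4, b = 3.4.
= (-1.4)²·54.5 + 3.4²·8 + 2·(-1.4)·3.4·(-14)
= 106.82 + 92.48 + 133.28 = 332.58.

mean of U = -116, variance of U = 332.58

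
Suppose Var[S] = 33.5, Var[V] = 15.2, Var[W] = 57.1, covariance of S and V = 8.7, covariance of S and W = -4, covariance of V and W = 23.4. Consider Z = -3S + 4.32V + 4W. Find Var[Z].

Var[Z] = a²·Var[S] + b²·Var[V] + c²·Var[W] + 2ab·covariance of S and V + 2ac·covariance of S and W + 2bc·covariance of V and W, with a = -3, b = 4.32, c = 4.
= 301.5 + 283.66848 + 913.6 + (-225.504) + 96 + 808.704
= 2177.96848.

Var[Z] = 2177.96848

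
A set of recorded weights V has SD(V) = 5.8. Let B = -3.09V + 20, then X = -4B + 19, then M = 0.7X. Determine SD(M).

SD(M) = 50.1816

SD(B) = |-3.09|·5.8 = 17.922.
SD(X) = |-4|·17.922 = 71.688.
SD(M) = |0.7|·71.688 = 50.1816.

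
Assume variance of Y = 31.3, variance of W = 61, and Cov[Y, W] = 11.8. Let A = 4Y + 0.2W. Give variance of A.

variance of A = 522.12

variance of A = a²·variance of Y + b²·variance of W + 2ab·Cov[Y, W] with a = 4, b = 0.2.
= 4²·31.3 + 0.2²·61 + 2·4·0.2·11.8
= 500.8 + 2.44 + 18.88 = 522.12.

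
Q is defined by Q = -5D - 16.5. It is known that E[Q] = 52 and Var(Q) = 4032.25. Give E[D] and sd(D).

From Q = -5D - 16.5: E[Q] = a·E[D] + b, so E[D] = (E[Q] − b)/a = (52 − (-16.5))/(-5) = -13.7.
sd(Q) = √4032.25 = 63.5.
sd(Q) = |a|·sd(D), so sd(D) = 63.5/|-5| = 12.7.

E[D] = -13.7, sd(D) = 12.7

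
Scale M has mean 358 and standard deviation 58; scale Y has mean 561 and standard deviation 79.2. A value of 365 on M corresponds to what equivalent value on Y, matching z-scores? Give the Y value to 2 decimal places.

z = (365 − 358)/58 ≈ 0.1207.
Y = 561 + z·79.2 = 561 + (365 − 358)·79.2/58 ≈ 570.56.

Y = 570.56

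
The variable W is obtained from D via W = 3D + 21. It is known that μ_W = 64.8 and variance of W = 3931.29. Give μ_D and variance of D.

μ_D = 14.6, variance of D = 436.81

From W = 3D + 21: μ_W = a·μ_D + b, so μ_D = (μ_W − b)/a = (64.8 − 21)/3 = 14.6.
variance of W = a²·variance of D, so variance of D = 3931.29/3² = 436.81.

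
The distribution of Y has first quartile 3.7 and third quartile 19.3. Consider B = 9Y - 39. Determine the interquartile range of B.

IQR of Y = Q3 − Q1 = 19.3 − 3.7 = 15.6.
Under B = aY + b, IQR(B) = |a|·IQR(Y) = |9|·15.6 = 140.4 (shifts cancel; spread scales by |a|).

IQR(B) = 140.4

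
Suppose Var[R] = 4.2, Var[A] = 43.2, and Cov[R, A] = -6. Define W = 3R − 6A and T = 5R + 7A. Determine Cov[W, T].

Cov[W, T] = -1697.4

By bilinearity, Cov[W, T] = ac·Var[R] + bd·Var[A] + (ad+bc)·Cov[R, A], with a=3, b=-6, c=5, d=7.
ac·Var[R] = 3·5·4.2 = 63
bd·Var[A] = (-6)·7·43.2 = -1814.4
(ad+bc)·Cov[R, A] = (-9)·(-6) = 54
Cov[W, T] = 63 + (-1814.4) + 54 = -1697.4.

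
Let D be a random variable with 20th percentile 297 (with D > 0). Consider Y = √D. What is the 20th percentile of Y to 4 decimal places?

20th percentile of Y = 17.2337

√D is increasing, so P_{20}(Y) = g(P_{20}(D)) ≈ 17.2337.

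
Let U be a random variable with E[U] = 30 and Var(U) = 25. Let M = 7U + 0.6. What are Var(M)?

M = 7U + 0.6 is linear with a = 7, b = 0.6.
Var(M) = a²·Var(U) = 7²·25 = 1225 (the additive constant 0.6 does not affect variance).

Var(M) = 1225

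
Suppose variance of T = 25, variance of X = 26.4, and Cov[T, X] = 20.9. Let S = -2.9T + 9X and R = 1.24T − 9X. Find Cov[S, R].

Cov[S, R] = -1449.566

By bilinearity, Cov[S, R] = ac·variance of T + bd·variance of X + (ad+bc)·Cov[T, X], with a=-2.9, b=9, c=1.24, d=-9.
ac·variance of T = (-2.9)·1.24·25 = -89.9
bd·variance of X = 9·(-9)·26.4 = -2138.4
(ad+bc)·Cov[T, X] = (37.26)·20.9 = 778.734
Cov[S, R] = -89.9 + (-2138.4) + 778.734 = -1449.566.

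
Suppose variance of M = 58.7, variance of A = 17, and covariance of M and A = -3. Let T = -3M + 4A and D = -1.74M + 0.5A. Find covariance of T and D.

By bilinearity, covariance of T and D = ac·variance of M + bd·variance of A + (ad+bc)·covariance of M and A, with a=-3, b=4, c=-1.74, d=0.5.
ac·variance of M = (-3)·(-1.74)·58.7 = 306.414
bd·variance of A = 4·0.5·17 = 34
(ad+bc)·covariance of M and A = (-8.46)·(-3) = 25.38
covariance of T and D = 306.414 + 34 + 25.38 = 365.794.

covariance of T and D = 365.794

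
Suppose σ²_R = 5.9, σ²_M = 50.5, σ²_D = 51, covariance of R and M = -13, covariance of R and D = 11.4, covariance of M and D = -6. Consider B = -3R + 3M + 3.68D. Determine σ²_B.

σ²_B = a²·σ²_R + b²·σ²_M + c²·σ²_D + 2ab·covariance of R and M + 2ac·covariance of R and D + 2bc·covariance of M and D, with a = -3, b = 3, c = 3.68.
= 53.1 + 454.5 + 690.6624 + 234 + (-251.712) + (-132.48)
= 1048.0704.

σ²_B = 1048.0704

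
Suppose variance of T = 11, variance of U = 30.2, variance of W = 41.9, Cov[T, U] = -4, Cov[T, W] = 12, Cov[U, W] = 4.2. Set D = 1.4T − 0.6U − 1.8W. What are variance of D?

variance of D = a²·variance of T + b²·variance of U + c²·variance of W + 2ab·Cov[T, U] + 2ac·Cov[T, W] + 2bc·Cov[U, W], with a = 1.4, b = -0.6, c = -1.8.
= 21.56 + 10.872 + 135.756 + 6.72 + (-60.48) + 9.072
= 123.5.

variance of D = 123.5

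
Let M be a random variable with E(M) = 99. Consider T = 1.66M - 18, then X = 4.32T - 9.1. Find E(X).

E(X) = 623.0888

E(T) = 1.66·99 + (-18) = 146.34.
E(X) = 4.32·146.34 + (-9.1) = 623.0888.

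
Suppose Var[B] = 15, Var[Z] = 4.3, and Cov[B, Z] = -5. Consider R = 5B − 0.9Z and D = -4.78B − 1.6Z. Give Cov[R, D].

By bilinearity, Cov[R, D] = ac·Var[B] + bd·Var[Z] + (ad+bc)·Cov[B, Z], with a=5, b=-0.9, c=-4.78, d=-1.6.
ac·Var[B] = 5·(-4.78)·15 = -358.5
bd·Var[Z] = (-0.9)·(-1.6)·4.3 = 6.192
(ad+bc)·Cov[B, Z] = (-3.698)·(-5) = 18.49
Cov[R, D] = -358.5 + 6.192 + 18.49 = -333.818.

Cov[R, D] = -333.818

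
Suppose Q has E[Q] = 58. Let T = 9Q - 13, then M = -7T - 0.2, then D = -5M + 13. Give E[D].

E[T] = 9·58 + (-13) = 509.
E[M] = (-7)·509 + (-0.2) = -3563.2.
E[D] = (-5)·(-3563.2) + 13 = 17829.

E[D] = 17829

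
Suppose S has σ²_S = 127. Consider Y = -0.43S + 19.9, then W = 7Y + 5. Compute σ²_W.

σ²_W = 1150.6327

σ²_Y = (-0.43)²·127 = 23.4823.
σ²_W = 7²·23.4823 = 1150.6327.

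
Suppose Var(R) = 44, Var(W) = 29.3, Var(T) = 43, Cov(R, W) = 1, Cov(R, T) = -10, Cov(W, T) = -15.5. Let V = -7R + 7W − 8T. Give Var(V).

Var(V) = a²·Var(R) + b²·Var(W) + c²·Var(T) + 2ab·Cov(R, W) + 2ac·Cov(R, T) + 2bc·Cov(W, T), with a = -7, b = 7, c = -8.
= 2156 + 1435.7 + 2752 + (-98) + (-1120) + 1736
= 6861.7.

Var(V) = 6861.7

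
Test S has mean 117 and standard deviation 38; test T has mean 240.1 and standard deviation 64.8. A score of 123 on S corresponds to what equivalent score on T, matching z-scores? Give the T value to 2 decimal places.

T = 250.33

z = (123 − 117)/38 ≈ 0.1579.
T = 240.1 + z·64.8 = 240.1 + (123 − 117)·64.8/38 ≈ 250.33.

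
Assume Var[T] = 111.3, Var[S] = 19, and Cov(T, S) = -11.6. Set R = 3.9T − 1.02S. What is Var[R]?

Var[R] = a²·Var[T] + b²·Var[S] + 2ab·Cov(T, S) with a = 3.9, b = -1.02.
= 3.9²·111.3 + (-1.02)²·19 + 2·3.9·(-1.02)·(-11.6)
= 1692.873 + 19.7676 + 92.2896 = 1804.9302.

Var[R] = 1804.9302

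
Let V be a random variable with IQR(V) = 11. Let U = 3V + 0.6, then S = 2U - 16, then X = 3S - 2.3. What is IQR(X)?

IQR(U) = |3|·11 = 33.
IQR(S) = |2|·33 = 66.
IQR(X) = |3|·66 = 198.

IQR(X) = 198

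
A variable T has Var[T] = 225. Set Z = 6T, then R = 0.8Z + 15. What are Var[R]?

Var[R] = 5184

Var[Z] = 6²·225 = 8100.
Var[R] = 0.8²·8100 = 5184.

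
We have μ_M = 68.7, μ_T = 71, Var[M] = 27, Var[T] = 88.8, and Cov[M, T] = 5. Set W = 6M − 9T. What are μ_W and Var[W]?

μ_W = -226.8, Var[W] = 7624.8

μ_W = 6·μ_M + (-9)·μ_T = 6·68.7 + (-9)·71 = -226.8.
Var[W] = a²·Var[M] + b²·Var[T] + 2ab·Cov[M, T] with a = 6, b = -9.
= 6²·27 + (-9)²·88.8 + 2·6·(-9)·5
= 972 + 7192.8 + (-540) = 7624.8.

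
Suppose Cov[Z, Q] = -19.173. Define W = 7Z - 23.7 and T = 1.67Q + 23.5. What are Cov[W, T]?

Cov[W, T] = a·c·Cov[Z, Q] = 7·1.67·(-19.173) = -224.13237. Additive constants drop out.

Cov[W, T] = -224.13237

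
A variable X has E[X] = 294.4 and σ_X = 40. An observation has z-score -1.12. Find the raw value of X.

X = E[X] + z·σ_X = 294.4 + (-1.12)·40 = 249.6.

X = 249.6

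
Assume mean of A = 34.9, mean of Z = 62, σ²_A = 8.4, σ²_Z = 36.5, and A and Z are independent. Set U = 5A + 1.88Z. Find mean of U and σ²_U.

mean of U = 5·mean of A + 1.88·mean of Z = 5·34.9 + 1.88·62 = 291.06.
σ²_U = a²·σ²_A + b²·σ²_Z + 2ab·Cov[A, Z] with a = 5, b = 1.88.
Independence gives Cov[A, Z] = 0.
= 5²·8.4 + 1.88²·36.5 + 2·5·1.88·0
= 210 + 129.0056 + 0 = 339.0056.

mean of U = 291.06, σ²_U = 339.0056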